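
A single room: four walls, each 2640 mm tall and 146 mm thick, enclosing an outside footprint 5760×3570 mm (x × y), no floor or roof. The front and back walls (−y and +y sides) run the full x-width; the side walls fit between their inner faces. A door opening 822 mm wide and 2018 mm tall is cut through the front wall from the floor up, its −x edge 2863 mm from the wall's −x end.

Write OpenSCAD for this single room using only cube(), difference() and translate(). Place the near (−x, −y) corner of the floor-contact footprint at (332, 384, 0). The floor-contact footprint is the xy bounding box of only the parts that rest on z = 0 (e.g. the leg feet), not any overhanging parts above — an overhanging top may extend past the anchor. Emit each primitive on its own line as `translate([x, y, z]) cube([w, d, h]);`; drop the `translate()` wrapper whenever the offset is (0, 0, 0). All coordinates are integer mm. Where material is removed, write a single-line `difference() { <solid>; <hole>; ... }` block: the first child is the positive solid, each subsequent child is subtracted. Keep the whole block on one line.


difference() { translate([332, 384, 0]) cube([5760, 146, 2640]); translate([3195, 384, 0]) cube([822, 146, 2018]); }
translate([332, 3808, 0]) cube([5760, 146, 2640]);
translate([332, 530, 0]) cube([146, 3278, 2640]);
translate([5946, 530, 0]) cube([146, 3278, 2640]);


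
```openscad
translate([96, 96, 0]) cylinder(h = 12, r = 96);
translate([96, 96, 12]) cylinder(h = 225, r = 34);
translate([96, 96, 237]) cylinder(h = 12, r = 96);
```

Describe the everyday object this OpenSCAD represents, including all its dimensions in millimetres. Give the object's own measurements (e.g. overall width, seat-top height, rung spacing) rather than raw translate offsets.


A spool: two coaxial disc flanges of radius 96 mm and thickness 12 mm, joined by a core cylinder of radius 34 mm and height 225 mm. The lower flange rests on z = 0 and the three cylinders share a vertical axis.


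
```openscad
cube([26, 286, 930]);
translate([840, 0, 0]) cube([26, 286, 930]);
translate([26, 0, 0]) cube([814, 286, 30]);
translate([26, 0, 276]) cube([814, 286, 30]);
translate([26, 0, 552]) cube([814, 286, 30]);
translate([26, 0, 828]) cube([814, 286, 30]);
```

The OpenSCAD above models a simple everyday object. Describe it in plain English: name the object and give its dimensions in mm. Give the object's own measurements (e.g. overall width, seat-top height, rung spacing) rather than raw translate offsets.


An open bookshelf. Two side panels, each 26 mm thick, 286 mm deep and 930 mm tall, stand 866 mm apart (outside-to-outside). Between them sit 4 shelves, each 30 mm thick and 286 mm deep, spanning the full gap between the sides. The bottom shelf rests on the floor (its underside at z = 0) and the clear gap between one shelf's top and the next shelf's underside is 246 mm.


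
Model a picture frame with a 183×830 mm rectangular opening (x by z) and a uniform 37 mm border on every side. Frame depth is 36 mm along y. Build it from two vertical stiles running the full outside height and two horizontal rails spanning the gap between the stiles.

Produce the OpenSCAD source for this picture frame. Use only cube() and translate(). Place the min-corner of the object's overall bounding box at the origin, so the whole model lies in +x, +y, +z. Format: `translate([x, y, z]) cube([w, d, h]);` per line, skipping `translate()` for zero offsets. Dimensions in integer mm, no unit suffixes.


cube([37, 36, 904]);
translate([220, 0, 0]) cube([37, 36, 904]);
translate([37, 0, 0]) cube([183, 36, 37]);
translate([37, 0, 867]) cube([183, 36, 37]);


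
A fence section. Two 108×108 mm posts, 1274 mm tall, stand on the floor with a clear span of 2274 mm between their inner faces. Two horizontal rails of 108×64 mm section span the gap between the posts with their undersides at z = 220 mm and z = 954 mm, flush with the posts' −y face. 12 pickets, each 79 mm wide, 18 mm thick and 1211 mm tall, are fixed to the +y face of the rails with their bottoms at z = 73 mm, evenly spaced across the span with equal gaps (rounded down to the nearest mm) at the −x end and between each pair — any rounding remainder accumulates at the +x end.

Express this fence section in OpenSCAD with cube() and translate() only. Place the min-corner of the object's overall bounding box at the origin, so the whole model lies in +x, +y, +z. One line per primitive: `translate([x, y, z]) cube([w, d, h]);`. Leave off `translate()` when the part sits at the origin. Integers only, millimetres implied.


cube([108, 108, 1274]);
translate([2382, 0, 0]) cube([108, 108, 1274]);
translate([108, 0, 220]) cube([2274, 108, 64]);
translate([108, 0, 954]) cube([2274, 108, 64]);
translate([210, 108, 73]) cube([79, 18, 1211]);
translate([391, 108, 73]) cube([79, 18, 1211]);
translate([572, 108, 73]) cube([79, 18, 1211]);
translate([753, 108, 73]) cube([79, 18, 1211]);
translate([934, 108, 73]) cube([79, 18, 1211]);
translate([1115, 108, 73]) cube([79, 18, 1211]);
translate([1296, 108, 73]) cube([79, 18, 1211]);
translate([1477, 108, 73]) cube([79, 18, 1211]);
translate([1658, 108, 73]) cube([79, 18, 1211]);
translate([1839, 108, 73]) cube([79, 18, 1211]);
translate([2020, 108, 73]) cube([79, 18, 1211]);
translate([2201, 108, 73]) cube([79, 18, 1211]);


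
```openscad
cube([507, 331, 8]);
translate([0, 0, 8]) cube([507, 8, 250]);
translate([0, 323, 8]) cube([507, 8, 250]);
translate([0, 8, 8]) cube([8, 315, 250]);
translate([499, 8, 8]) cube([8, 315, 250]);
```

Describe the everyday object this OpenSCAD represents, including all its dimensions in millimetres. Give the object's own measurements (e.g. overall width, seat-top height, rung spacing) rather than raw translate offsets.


An open-topped rectangular box: outside dimensions 507×331×258 mm, with a uniform wall and base thickness of 8 mm. The base is a full 507×331 slab on the floor; four walls sit on top of the base. The front and back walls (the −y and +y sides) span the full width; the two side walls fit between them.


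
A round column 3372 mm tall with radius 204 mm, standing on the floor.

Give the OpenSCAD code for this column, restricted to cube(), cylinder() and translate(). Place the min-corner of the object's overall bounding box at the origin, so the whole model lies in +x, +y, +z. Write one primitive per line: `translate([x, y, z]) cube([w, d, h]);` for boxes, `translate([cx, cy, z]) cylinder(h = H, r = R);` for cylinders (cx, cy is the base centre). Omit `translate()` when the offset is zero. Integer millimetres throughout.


translate([204, 204, 0]) cylinder(h = 3372, r = 204);


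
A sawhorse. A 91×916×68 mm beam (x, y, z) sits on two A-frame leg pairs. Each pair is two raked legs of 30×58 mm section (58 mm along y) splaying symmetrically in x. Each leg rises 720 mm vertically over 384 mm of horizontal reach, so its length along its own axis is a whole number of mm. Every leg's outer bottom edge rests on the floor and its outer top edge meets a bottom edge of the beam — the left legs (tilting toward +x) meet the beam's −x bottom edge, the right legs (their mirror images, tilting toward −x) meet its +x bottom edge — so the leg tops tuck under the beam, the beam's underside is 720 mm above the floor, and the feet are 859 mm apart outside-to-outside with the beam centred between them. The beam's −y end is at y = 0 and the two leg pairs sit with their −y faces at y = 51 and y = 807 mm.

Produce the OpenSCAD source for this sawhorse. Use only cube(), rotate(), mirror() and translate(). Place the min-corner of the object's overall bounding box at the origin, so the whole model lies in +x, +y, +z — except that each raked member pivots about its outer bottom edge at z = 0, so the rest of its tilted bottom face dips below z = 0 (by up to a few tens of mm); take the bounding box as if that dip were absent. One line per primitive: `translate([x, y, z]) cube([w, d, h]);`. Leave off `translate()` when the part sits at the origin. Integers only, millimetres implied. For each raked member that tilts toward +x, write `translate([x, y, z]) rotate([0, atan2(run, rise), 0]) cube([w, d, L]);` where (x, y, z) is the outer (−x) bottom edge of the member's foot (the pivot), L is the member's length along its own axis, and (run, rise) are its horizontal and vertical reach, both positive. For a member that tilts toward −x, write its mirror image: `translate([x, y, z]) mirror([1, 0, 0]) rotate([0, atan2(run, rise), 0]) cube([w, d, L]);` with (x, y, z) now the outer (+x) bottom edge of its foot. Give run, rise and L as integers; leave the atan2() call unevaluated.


translate([384, 0, 720]) cube([91, 916, 68]);
translate([0, 51, 0]) rotate([0, atan2(384, 720), 0]) cube([30, 58, 816]);
translate([859, 51, 0]) mirror([1, 0, 0]) rotate([0, atan2(384, 720), 0]) cube([30, 58, 816]);
translate([0, 807, 0]) rotate([0, atan2(384, 720), 0]) cube([30, 58, 816]);
translate([859, 807, 0]) mirror([1, 0, 0]) rotate([0, atan2(384, 720), 0]) cube([30, 58, 816]);


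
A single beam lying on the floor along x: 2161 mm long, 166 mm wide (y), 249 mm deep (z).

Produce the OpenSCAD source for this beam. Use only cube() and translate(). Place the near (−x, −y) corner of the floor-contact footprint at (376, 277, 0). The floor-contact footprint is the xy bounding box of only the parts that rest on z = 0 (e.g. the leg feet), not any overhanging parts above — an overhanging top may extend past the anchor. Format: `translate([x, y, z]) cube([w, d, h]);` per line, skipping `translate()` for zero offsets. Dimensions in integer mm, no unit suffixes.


translate([376, 277, 0]) cube([2161, 166, 249]);


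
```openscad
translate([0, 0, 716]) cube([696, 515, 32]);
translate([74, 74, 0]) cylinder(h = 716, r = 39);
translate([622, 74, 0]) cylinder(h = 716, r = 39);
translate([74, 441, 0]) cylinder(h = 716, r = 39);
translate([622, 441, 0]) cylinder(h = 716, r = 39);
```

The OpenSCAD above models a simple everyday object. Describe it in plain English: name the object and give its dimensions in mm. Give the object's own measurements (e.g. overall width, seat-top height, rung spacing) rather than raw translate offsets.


A rectangular dining table. The top is 696×515×32 mm with its upper surface at z = 748 mm. It stands on four round legs of 78 mm diameter, each leg's bounding box inset 35 mm from the nearest pair of top edges, running from the floor to the underside of the top.


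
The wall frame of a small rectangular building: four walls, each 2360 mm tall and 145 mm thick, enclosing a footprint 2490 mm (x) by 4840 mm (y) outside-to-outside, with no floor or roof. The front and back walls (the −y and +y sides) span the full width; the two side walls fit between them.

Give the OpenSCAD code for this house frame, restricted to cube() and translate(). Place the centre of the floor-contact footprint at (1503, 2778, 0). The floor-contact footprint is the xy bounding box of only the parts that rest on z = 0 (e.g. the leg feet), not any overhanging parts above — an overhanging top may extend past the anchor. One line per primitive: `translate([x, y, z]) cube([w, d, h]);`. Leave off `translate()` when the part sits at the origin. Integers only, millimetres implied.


translate([258, 358, 0]) cube([2490, 145, 2360]);
translate([258, 5053, 0]) cube([2490, 145, 2360]);
translate([258, 503, 0]) cube([145, 4550, 2360]);
translate([2603, 503, 0]) cube([145, 4550, 2360]);


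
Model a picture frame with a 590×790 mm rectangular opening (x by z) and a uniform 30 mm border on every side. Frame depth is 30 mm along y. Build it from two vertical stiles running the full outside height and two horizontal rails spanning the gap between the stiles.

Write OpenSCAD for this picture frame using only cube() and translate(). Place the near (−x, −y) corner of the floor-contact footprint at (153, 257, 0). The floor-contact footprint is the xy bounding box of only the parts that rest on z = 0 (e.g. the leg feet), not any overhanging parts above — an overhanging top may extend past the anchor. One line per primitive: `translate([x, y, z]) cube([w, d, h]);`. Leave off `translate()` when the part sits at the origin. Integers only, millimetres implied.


translate([153, 257, 0]) cube([30, 30, 850]);
translate([773, 257, 0]) cube([30, 30, 850]);
translate([183, 257, 0]) cube([590, 30, 30]);
translate([183, 257, 820]) cube([590, 30, 30]);


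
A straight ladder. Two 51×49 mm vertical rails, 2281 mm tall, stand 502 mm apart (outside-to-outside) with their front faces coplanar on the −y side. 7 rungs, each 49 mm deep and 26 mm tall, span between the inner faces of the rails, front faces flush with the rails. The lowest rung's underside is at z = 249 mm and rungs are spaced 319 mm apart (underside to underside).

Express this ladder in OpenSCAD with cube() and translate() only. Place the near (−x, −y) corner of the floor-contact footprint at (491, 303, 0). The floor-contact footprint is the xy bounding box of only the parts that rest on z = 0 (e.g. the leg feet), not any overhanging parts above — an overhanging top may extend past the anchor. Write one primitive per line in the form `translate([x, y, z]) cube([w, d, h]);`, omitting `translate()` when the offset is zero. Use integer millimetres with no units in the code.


translate([491, 303, 0]) cube([51, 49, 2281]);
translate([942, 303, 0]) cube([51, 49, 2281]);
translate([542, 303, 249]) cube([400, 49, 26]);
translate([542, 303, 568]) cube([400, 49, 26]);
translate([542, 303, 887]) cube([400, 49, 26]);
translate([542, 303, 1206]) cube([400, 49, 26]);
translate([542, 303, 1525]) cube([400, 49, 26]);
translate([542, 303, 1844]) cube([400, 49, 26]);
translate([542, 303, 2163]) cube([400, 49, 26]);


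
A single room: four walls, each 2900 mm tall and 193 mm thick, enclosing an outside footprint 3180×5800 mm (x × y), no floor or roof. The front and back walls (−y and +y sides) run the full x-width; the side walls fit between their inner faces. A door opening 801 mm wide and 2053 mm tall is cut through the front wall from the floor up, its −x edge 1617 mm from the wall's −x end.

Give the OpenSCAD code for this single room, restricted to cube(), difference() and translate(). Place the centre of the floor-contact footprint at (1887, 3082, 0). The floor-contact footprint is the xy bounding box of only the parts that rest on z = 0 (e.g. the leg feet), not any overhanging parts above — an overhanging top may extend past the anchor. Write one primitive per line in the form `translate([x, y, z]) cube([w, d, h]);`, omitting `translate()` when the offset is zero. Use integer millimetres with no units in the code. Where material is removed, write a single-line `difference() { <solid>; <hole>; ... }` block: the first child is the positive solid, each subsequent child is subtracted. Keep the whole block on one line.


difference() { translate([297, 182, 0]) cube([3180, 193, 2900]); translate([1914, 182, 0]) cube([801, 193, 2053]); }
translate([297, 5789, 0]) cube([3180, 193, 2900]);
translate([297, 375, 0]) cube([193, 5414, 2900]);
translate([3284, 375, 0]) cube([193, 5414, 2900]);


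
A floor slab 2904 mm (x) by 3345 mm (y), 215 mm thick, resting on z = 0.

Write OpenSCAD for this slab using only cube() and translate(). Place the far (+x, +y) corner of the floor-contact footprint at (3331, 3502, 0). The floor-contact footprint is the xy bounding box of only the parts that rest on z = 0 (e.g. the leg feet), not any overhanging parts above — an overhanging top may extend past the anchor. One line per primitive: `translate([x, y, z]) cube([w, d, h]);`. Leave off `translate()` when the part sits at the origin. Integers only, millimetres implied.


translate([427, 157, 0]) cube([2904, 3345, 215]);


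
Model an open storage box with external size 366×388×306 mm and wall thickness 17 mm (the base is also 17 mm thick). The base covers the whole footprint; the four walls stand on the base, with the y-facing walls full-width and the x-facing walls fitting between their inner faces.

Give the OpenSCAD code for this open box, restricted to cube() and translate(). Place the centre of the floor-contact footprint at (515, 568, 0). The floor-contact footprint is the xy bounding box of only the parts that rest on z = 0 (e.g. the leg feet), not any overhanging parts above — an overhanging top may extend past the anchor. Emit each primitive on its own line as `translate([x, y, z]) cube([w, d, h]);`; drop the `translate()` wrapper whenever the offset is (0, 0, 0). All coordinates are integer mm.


translate([332, 374, 0]) cube([366, 388, 17]);
translate([332, 374, 17]) cube([366, 17, 289]);
translate([332, 745, 17]) cube([366, 17, 289]);
translate([332, 391, 17]) cube([17, 354, 289]);
translate([681, 391, 17]) cube([17, 354, 289]);


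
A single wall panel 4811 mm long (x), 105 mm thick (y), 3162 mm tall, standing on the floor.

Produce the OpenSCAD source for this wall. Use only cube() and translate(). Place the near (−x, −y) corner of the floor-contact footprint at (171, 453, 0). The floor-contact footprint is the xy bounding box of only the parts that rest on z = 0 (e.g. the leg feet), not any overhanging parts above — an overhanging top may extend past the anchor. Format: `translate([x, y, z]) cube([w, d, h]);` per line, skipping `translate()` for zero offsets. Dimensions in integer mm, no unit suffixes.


translate([171, 453, 0]) cube([4811, 105, 3162]);


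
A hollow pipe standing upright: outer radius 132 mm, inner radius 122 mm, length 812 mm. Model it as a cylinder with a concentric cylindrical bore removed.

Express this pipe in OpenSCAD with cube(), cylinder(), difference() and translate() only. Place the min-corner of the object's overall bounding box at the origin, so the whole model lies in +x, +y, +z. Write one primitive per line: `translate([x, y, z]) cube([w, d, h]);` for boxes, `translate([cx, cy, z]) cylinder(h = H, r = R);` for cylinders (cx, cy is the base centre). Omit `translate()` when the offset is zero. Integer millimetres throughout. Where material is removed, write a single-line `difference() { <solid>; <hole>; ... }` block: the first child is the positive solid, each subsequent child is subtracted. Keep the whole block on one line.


difference() { translate([132, 132, 0]) cylinder(h = 812, r = 132); translate([132, 132, 0]) cylinder(h = 812, r = 122); }


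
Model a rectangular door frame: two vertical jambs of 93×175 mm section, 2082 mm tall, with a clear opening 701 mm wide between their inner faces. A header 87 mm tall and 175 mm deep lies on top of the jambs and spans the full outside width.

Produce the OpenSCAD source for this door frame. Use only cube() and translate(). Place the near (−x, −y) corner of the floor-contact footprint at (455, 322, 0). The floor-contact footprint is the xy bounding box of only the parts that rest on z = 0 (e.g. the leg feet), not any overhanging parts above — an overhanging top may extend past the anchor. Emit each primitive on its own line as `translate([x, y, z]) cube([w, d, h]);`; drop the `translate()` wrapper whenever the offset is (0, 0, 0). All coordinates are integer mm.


translate([455, 322, 0]) cube([93, 175, 2082]);
translate([1249, 322, 0]) cube([93, 175, 2082]);
translate([455, 322, 2082]) cube([887, 175, 87]);


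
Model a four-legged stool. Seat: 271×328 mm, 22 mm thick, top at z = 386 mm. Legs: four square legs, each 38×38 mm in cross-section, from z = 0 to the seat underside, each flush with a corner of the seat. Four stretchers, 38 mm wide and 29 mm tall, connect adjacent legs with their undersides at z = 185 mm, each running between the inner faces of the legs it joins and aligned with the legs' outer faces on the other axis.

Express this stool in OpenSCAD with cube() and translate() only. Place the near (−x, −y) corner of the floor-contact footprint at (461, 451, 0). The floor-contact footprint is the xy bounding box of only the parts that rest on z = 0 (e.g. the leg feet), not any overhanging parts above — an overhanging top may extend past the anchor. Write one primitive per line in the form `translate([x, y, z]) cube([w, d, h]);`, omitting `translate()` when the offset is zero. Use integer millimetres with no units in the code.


translate([461, 451, 364]) cube([271, 328, 22]);
translate([461, 451, 0]) cube([38, 38, 364]);
translate([694, 451, 0]) cube([38, 38, 364]);
translate([461, 741, 0]) cube([38, 38, 364]);
translate([694, 741, 0]) cube([38, 38, 364]);
translate([499, 451, 185]) cube([195, 38, 29]);
translate([499, 741, 185]) cube([195, 38, 29]);
translate([461, 489, 185]) cube([38, 252, 29]);
translate([694, 489, 185]) cube([38, 252, 29]);


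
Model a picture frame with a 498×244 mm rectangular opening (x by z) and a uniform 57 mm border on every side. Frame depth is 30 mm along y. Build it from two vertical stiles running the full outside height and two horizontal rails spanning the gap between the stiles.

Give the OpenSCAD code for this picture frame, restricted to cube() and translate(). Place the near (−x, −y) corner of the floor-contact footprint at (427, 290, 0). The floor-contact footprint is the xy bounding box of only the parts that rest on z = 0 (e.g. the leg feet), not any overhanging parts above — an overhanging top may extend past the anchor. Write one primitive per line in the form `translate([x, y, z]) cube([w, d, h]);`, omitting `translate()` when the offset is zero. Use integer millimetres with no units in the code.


translate([427, 290, 0]) cube([57, 30, 358]);
translate([982, 290, 0]) cube([57, 30, 358]);
translate([484, 290, 0]) cube([498, 30, 57]);
translate([484, 290, 301]) cube([498, 30, 57]);


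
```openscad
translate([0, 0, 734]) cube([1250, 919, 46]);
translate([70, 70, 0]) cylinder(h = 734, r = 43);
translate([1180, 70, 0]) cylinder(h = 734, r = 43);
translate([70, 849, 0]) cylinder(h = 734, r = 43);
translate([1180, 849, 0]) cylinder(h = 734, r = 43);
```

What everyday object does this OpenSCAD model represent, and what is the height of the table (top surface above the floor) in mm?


A table. The table height is 780 mm.

A 1250×919×46 slab sits at z = 734 on four Ø86 mm round legs — a table. The top surface is at 734 + 46 = 780 mm.


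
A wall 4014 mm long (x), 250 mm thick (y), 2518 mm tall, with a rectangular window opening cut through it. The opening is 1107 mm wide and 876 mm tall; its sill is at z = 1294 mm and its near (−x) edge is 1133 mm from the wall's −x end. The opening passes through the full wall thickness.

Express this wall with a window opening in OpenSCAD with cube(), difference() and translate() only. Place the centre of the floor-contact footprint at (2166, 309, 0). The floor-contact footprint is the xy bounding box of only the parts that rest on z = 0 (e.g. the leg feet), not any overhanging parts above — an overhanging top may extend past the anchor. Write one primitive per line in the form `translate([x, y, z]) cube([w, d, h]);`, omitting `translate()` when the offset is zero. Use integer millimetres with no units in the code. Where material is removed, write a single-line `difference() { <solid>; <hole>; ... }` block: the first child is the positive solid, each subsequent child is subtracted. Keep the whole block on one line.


difference() { translate([159, 184, 0]) cube([4014, 250, 2518]); translate([1292, 184, 1294]) cube([1107, 250, 876]); }


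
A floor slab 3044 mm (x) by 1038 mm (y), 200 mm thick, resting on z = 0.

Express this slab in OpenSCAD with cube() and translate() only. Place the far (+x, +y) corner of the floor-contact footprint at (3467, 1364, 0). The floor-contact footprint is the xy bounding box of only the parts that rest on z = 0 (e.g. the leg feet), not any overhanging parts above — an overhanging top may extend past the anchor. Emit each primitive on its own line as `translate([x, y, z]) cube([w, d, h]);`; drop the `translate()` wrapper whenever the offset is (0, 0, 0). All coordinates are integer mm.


translate([423, 326, 0]) cube([3044, 1038, 200]);


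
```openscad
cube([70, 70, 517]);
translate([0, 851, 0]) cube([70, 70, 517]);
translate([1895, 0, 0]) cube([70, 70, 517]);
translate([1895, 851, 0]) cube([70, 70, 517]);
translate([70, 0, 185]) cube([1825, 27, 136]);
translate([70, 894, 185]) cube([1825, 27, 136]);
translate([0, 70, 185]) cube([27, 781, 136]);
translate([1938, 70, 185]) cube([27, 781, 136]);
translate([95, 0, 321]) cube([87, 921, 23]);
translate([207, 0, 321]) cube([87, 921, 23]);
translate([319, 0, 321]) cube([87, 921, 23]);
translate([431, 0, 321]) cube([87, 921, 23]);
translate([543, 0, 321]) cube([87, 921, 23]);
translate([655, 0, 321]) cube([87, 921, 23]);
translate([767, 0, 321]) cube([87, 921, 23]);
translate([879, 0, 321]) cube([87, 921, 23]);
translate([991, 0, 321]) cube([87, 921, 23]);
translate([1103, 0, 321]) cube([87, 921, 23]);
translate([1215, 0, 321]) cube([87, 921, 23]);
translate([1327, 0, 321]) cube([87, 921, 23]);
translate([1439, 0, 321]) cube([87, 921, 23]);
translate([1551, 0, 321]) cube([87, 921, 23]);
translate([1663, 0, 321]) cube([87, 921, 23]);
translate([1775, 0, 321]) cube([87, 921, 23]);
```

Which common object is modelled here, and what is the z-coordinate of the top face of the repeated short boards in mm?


A bed frame. The slat-top height is 344 mm.

Four posts, four rails, and a row of slats — a bed frame. Slats sit on the rails at z = 185 + 136 = 321; with slat thickness 23, the top is 344 mm.


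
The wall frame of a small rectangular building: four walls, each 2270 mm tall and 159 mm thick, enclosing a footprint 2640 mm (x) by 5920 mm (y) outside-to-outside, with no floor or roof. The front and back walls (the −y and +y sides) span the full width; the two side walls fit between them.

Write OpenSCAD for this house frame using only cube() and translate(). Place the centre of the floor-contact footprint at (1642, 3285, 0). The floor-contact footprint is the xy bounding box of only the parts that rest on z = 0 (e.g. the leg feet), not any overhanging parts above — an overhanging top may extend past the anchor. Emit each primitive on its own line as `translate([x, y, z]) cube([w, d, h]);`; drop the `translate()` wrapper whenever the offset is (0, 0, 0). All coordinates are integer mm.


translate([322, 325, 0]) cube([2640, 159, 2270]);
translate([322, 6086, 0]) cube([2640, 159, 2270]);
translate([322, 484, 0]) cube([159, 5602, 2270]);
translate([2803, 484, 0]) cube([159, 5602, 2270]);


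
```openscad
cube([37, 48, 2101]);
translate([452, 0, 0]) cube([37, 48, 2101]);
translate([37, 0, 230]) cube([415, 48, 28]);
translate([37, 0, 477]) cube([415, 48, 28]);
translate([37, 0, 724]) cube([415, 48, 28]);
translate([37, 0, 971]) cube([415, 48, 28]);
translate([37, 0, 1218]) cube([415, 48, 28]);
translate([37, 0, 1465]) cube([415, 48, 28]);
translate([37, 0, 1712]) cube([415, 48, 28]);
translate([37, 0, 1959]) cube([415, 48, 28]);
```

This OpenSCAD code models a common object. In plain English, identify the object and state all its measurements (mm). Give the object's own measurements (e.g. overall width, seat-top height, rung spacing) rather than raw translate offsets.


A straight ladder. Two 37×48 mm vertical rails, 2101 mm tall, stand 489 mm apart (outside-to-outside) with their front faces coplanar on the −y side. 8 rungs, each 48 mm deep and 28 mm tall, span between the inner faces of the rails, front faces flush with the rails. The lowest rung's underside is at z = 230 mm and rungs are spaced 247 mm apart (underside to underside).


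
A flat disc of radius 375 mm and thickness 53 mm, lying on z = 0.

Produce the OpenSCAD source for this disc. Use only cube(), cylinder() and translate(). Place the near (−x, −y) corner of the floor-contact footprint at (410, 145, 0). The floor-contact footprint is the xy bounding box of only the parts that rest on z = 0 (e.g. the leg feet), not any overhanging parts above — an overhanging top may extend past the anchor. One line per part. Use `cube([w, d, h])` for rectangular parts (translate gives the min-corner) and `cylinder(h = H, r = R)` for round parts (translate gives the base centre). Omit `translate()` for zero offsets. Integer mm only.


translate([785, 520, 0]) cylinder(h = 53, r = 375);


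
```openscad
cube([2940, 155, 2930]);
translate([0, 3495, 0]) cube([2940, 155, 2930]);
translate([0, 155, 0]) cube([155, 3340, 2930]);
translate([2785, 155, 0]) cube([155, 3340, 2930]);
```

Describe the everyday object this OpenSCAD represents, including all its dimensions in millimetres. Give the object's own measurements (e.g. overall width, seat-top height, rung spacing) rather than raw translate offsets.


The wall frame of a small rectangular building: four walls, each 2930 mm tall and 155 mm thick, enclosing a footprint 2940 mm (x) by 3650 mm (y) outside-to-outside, with no floor or roof. The front and back walls (the −y and +y sides) span the full width; the two side walls fit between them.


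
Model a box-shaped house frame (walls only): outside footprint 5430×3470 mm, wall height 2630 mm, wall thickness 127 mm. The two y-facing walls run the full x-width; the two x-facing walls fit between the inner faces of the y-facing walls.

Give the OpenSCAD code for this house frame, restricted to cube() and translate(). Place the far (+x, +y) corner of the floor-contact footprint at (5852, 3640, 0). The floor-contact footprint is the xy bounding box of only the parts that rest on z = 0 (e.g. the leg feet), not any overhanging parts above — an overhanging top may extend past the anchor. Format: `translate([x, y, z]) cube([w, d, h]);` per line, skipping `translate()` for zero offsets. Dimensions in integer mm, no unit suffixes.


translate([422, 170, 0]) cube([5430, 127, 2630]);
translate([422, 3513, 0]) cube([5430, 127, 2630]);
translate([422, 297, 0]) cube([127, 3216, 2630]);
translate([5725, 297, 0]) cube([127, 3216, 2630]);


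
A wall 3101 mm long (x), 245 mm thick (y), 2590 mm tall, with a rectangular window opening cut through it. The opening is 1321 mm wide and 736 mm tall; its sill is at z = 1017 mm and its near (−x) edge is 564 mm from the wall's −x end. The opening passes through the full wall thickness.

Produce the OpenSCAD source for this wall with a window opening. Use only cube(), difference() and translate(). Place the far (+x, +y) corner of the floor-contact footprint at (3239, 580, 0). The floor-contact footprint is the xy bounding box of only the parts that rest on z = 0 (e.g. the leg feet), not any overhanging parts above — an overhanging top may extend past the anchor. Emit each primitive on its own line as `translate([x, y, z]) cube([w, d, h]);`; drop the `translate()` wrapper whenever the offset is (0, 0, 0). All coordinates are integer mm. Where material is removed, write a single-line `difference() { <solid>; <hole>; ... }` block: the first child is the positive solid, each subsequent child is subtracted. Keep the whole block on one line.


difference() { translate([138, 335, 0]) cube([3101, 245, 2590]); translate([702, 335, 1017]) cube([1321, 245, 736]); }


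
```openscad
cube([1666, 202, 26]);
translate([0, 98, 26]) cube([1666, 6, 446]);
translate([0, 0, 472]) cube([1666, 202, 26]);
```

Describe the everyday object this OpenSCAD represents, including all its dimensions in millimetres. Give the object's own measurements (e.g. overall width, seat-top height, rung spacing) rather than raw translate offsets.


An I-beam lying along x, 1666 mm long. Overall section height 498 mm. Two flanges 202 mm wide (y) and 26 mm thick, one on the floor and one at the top; a web 6 mm thick runs between them, centred on the flange width.


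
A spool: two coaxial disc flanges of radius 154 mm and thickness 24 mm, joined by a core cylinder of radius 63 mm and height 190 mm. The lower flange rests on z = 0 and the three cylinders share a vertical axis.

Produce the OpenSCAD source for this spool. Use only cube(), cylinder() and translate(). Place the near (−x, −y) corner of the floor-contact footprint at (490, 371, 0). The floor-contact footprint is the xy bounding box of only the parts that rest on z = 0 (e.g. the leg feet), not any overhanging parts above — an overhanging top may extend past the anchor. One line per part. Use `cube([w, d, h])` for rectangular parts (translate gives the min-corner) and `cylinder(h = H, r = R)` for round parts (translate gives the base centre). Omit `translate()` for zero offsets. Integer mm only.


translate([644, 525, 0]) cylinder(h = 24, r = 154);
translate([644, 525, 24]) cylinder(h = 190, r = 63);
translate([644, 525, 214]) cylinder(h = 24, r = 154);


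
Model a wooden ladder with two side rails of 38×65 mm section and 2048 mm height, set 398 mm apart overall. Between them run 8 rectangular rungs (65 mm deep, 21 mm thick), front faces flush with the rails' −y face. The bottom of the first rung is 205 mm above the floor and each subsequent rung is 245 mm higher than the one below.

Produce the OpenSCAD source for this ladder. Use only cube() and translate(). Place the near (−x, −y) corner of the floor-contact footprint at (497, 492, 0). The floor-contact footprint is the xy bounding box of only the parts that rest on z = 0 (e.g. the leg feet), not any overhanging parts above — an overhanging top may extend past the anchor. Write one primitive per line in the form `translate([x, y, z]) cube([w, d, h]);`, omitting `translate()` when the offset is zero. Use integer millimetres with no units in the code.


translate([497, 492, 0]) cube([38, 65, 2048]);
translate([857, 492, 0]) cube([38, 65, 2048]);
translate([535, 492, 205]) cube([322, 65, 21]);
translate([535, 492, 450]) cube([322, 65, 21]);
translate([535, 492, 695]) cube([322, 65, 21]);
translate([535, 492, 940]) cube([322, 65, 21]);
translate([535, 492, 1185]) cube([322, 65, 21]);
translate([535, 492, 1430]) cube([322, 65, 21]);
translate([535, 492, 1675]) cube([322, 65, 21]);
translate([535, 492, 1920]) cube([322, 65, 21]);


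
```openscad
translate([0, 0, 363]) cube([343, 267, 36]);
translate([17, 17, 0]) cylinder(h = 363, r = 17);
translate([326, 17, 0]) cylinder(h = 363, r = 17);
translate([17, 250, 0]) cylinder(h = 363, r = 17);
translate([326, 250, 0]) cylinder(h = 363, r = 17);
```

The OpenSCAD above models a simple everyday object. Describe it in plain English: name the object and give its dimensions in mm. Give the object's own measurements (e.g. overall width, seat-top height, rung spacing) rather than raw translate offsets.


A four-legged stool. The seat is a 343×267×36 mm slab whose top surface is at z = 399 mm; four round legs, each 34 mm in diameter, run from the floor (z = 0) to the underside of the seat, each leg's axis is inset half a diameter from the nearest pair of seat edges (so the leg's bounding box is flush with the corner).


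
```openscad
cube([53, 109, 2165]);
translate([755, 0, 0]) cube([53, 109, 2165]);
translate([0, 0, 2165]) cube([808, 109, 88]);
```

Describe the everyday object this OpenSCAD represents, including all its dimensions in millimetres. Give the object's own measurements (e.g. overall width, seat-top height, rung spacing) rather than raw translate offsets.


A door frame. The clear opening is 702 mm wide and 2165 mm high. Two 53 mm wide jambs, 109 mm deep, stand either side of the opening from the floor to the top of the opening. A 88 mm thick head sits across the top of both jambs, spanning the full outside width of the frame.


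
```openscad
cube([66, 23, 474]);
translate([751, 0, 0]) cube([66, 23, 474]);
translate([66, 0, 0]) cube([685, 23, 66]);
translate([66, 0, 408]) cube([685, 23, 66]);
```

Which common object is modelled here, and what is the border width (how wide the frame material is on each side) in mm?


A picture frame. The border width is 66 mm.

Four thin pieces enclosing a rectangular opening — a picture frame. The two full-height stiles are 474 mm tall; the top rail sits at z = 408 and is 66 mm tall, so the border above the opening is 474 − 408 = 66 mm, matching the stile x-width.


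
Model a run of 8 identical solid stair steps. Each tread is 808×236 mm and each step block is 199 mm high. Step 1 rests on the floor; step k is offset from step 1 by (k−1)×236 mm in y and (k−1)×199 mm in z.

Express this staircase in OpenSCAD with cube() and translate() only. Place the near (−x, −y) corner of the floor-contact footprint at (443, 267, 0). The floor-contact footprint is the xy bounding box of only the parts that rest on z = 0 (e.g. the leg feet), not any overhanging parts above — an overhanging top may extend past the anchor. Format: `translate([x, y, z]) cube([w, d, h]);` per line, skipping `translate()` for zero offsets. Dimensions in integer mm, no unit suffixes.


translate([443, 267, 0]) cube([808, 236, 199]);
translate([443, 503, 199]) cube([808, 236, 199]);
translate([443, 739, 398]) cube([808, 236, 199]);
translate([443, 975, 597]) cube([808, 236, 199]);
translate([443, 1211, 796]) cube([808, 236, 199]);
translate([443, 1447, 995]) cube([808, 236, 199]);
translate([443, 1683, 1194]) cube([808, 236, 199]);
translate([443, 1919, 1393]) cube([808, 236, 199]);


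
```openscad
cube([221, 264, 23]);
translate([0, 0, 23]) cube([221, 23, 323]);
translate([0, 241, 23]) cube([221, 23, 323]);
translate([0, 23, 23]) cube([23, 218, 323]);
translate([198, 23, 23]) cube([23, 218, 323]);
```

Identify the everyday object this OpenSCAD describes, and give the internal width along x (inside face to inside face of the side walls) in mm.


An open box. The internal width is 175 mm.

A 221×264 base slab with four walls standing on it — an open box. The base is 221 mm wide and the walls are 23 mm thick, so the internal width is 221 − 2 × 23 = 175 mm.


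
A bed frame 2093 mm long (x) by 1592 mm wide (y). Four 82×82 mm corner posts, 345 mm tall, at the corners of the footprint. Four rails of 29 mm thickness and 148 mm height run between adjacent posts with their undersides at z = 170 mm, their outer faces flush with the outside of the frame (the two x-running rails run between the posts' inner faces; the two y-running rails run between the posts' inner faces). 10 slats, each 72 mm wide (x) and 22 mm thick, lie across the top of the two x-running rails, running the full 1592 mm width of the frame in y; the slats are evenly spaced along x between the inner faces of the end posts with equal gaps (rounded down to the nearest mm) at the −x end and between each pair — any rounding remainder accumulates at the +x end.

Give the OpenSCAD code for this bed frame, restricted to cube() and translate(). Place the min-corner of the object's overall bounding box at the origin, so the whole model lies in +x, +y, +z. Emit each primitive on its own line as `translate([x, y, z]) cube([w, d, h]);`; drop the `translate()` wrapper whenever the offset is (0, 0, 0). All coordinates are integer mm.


// slat z = rail_z + rail_h = 170 + 148 = 318
// slat gap = ⌊(1929 − 10·72) / 11⌋ = 109
cube([82, 82, 345]);
translate([0, 1510, 0]) cube([82, 82, 345]);
translate([2011, 0, 0]) cube([82, 82, 345]);
translate([2011, 1510, 0]) cube([82, 82, 345]);
translate([82, 0, 170]) cube([1929, 29, 148]);
translate([82, 1563, 170]) cube([1929, 29, 148]);
translate([0, 82, 170]) cube([29, 1428, 148]);
translate([2064, 82, 170]) cube([29, 1428, 148]);
translate([191, 0, 318]) cube([72, 1592, 22]);
translate([372, 0, 318]) cube([72, 1592, 22]);
translate([553, 0, 318]) cube([72, 1592, 22]);
translate([734, 0, 318]) cube([72, 1592, 22]);
translate([915, 0, 318]) cube([72, 1592, 22]);
translate([1096, 0, 318]) cube([72, 1592, 22]);
translate([1277, 0, 318]) cube([72, 1592, 22]);
translate([1458, 0, 318]) cube([72, 1592, 22]);
translate([1639, 0, 318]) cube([72, 1592, 22]);
translate([1820, 0, 318]) cube([72, 1592, 22]);


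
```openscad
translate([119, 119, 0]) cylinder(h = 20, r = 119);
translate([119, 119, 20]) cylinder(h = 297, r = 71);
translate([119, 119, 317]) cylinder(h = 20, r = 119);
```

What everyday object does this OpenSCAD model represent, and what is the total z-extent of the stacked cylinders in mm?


A spool. The overall height is 337 mm.

Three coaxial cylinders, large–small–large — a spool. Two 20 mm flanges and a 297 mm core give 20 + 297 + 20 = 337 mm.
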